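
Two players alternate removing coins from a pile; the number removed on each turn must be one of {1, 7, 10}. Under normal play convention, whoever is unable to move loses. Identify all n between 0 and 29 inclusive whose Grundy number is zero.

n :  0  1  2  3  4  5  6  7  8  9 10 11 12 13 14 15 16 17 18 19 20 21 22 23 24 25 26 27 28 29
G :  0  1  0  1  0  1  0  1  0  1  2  3  2  3  2  3  2  0  1  0  1  0  1  0  1  0  1  2  3  2
P-positions are exactly the n with G(n) = 0.

0, 2, 4, 6, 8, 17, 19, 21, 23, 25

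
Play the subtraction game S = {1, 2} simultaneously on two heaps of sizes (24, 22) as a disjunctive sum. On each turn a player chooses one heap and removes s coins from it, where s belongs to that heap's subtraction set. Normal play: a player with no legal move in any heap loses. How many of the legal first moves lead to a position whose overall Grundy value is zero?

All heaps use S = {1, 2}:
G(0) = 0
G(1) = mex{0} = 1
G(2) = mex{1,0} = 2
G(3) = mex{2,1} = 0
G(4) = mex{0,2} = 1
G(5) = mex{1,0} = 2
G(6) = mex{2,1} = 0
G(7) = mex{0,2} = 1
G(8) = mex{1,0} = 2
G(9) = mex{2,1} = 0
G(10) = mex{0,2} = 1
G(11) = mex{1,0} = 2
G(12) = mex{2,1} = 0
G(13) = mex{0,2} = 1
G(14) = mex{1,0} = 2
G(15) = mex{2,1} = 0
G(16) = mex{0,2} = 1
G(17) = mex{1,0} = 2
G(18) = mex{2,1} = 0
G(19) = mex{0,2} = 1
G(20) = mex{1,0} = 2
G(21) = mex{2,1} = 0
G(22) = mex{0,2} = 1
G(23) = mex{1,0} = 2
G(24) = mex{2,1} = 0
Heap A: G(24) = 0.
Heap B: G(22) = 1.
Combined Grundy value = 0 ⊕ 1 = 1.
A winning move leaves total XOR = 0, i.e. changes one component's Grundy value g to g ⊕ X where X is the current total.
Heap A: need g' = 0⊕1 = 1. Options: 24−1→G=2, 24−2→G=1. Hits: 1.
Heap B: need g' = 1⊕1 = 0. Options: 22−1→G=0, 22−2→G=2. Hits: 1.

2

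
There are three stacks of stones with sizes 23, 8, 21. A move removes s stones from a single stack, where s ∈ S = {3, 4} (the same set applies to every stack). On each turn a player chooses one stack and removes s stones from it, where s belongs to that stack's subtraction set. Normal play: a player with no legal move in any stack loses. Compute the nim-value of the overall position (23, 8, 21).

0

All stacks use S = {3, 4}:
n :  0  1  2  3  4  5  6  7  8  9 10 11 12 13 14 15 16 17 18 19 20 21 22 23
G :  0  0  0  1  1  1  2  0  0  0  1  1  1  2  0  0  0  1  1  1  2  0  0  0
Stack A: G(23) = 0.
Stack B: G(8) = 0.
Stack C: G(21) = 0.
Combined Grundy value = 0 ⊕ 0 ⊕ 0 = 0.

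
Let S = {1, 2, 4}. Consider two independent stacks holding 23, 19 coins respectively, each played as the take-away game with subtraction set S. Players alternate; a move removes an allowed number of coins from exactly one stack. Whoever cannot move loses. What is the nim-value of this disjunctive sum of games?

All stacks use S = {1, 2, 4}:
n :  0  1  2  3  4  5  6  7  8  9 10 11 12 13 14 15 16 17 18 19 20 21 22 23
G :  0  1  2  0  1  2  0  1  2  0  1  2  0  1  2  0  1  2  0  1  2  0  1  2
Stack A: G(23) = 2.
Stack B: G(19) = 1.
Combined Grundy value = 2 ⊕ 1 = 3.

3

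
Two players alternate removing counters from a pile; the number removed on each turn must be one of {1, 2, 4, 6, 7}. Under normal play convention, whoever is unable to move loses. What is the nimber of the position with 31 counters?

G(0) = 0
G(1) = mex{0} = 1
G(2) = mex{1,0} = 2
G(3) = mex{2,1} = 0
G(4) = mex{0,2,0} = 1
G(5) = mex{1,0,1} = 2
G(6) = mex{2,1,2,0} = 3
G(7) = mex{3,2,0,1,0} = 4
G(8) = mex{4,3,1,2,1} = 0
G(9) = mex{0,4,2,0,2} = 1
G(10) = mex{1,0,3,1,0} = 2
G(11) = mex{2,1,4,2,1} = 0
G(12) = mex{0,2,0,3,2} = 1
G(13) = mex{1,0,1,4,3} = 2
G(14) = mex{2,1,2,0,4} = 3
G(15) = mex{3,2,0,1,0} = 4
G(16) = mex{4,3,1,2,1} = 0
G(17) = mex{0,4,2,0,2} = 1
G(18) = mex{1,0,3,1,0} = 2
G(19) = mex{2,1,4,2,1} = 0
G(20) = mex{0,2,0,3,2} = 1
G(21) = mex{1,0,1,4,3} = 2
G(22) = mex{2,1,2,0,4} = 3
G(23) = mex{3,2,0,1,0} = 4
G(24) = mex{4,3,1,2,1} = 0
G(25) = mex{0,4,2,0,2} = 1
G(26) = mex{1,0,3,1,0} = 2
G(27) = mex{2,1,4,2,1} = 0
G(28) = mex{0,2,0,3,2} = 1
G(29) = mex{1,0,1,4,3} = 2
G(30) = mex{2,1,2,0,4} = 3
G(31) = mex{3,2,0,1,0} = 4

4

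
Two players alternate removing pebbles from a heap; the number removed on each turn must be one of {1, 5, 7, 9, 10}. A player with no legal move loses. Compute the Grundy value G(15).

n :  0  1  2  3  4  5  6  7  8  9 10 11 12 13 14 15
G :  0  1  0  1  0  1  0  1  0  1  2  3  2  3  2  3

3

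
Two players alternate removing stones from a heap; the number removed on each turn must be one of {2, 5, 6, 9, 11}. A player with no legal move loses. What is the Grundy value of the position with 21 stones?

G(0) = 0
G(1) = mex{} = 0
G(2) = mex{0} = 1
G(3) = mex{0} = 1
G(4) = mex{1} = 0
G(5) = mex{1,0} = 2
G(6) = mex{0,0,0} = 1
G(7) = mex{2,1,0} = 3
G(8) = mex{1,1,1} = 0
G(9) = mex{3,0,1,0} = 2
G(10) = mex{0,2,0,0} = 1
G(11) = mex{2,1,2,1,0} = 3
G(12) = mex{1,3,1,1,0} = 2
G(13) = mex{3,0,3,0,1} = 2
G(14) = mex{2,2,0,2,1} = 3
G(15) = mex{2,1,2,1,0} = 3
G(16) = mex{3,3,1,3,2} = 0
G(17) = mex{3,2,3,0,1} = 4
G(18) = mex{0,2,2,2,3} = 1
G(19) = mex{4,3,2,1,0} = 5
G(20) = mex{1,3,3,3,2} = 0
G(21) = mex{5,0,3,2,1} = 4

4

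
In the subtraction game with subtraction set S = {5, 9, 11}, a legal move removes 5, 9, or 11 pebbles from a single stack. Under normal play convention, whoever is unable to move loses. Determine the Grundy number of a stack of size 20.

G(0) = 0
G(1) = mex{} = 0
G(2) = mex{} = 0
G(3) = mex{} = 0
G(4) = mex{} = 0
G(5) = mex{0} = 1
G(6) = mex{0} = 1
G(7) = mex{0} = 1
G(8) = mex{0} = 1
G(9) = mex{0,0} = 1
G(10) = mex{1,0} = 2
G(11) = mex{1,0,0} = 2
G(12) = mex{1,0,0} = 2
G(13) = mex{1,0,0} = 2
G(14) = mex{1,1,0} = 2
G(15) = mex{2,1,0} = 3
G(16) = mex{2,1,1} = 0
G(17) = mex{2,1,1} = 0
G(18) = mex{2,1,1} = 0
G(19) = mex{2,2,1} = 0
G(20) = mex{3,2,1} = 0

0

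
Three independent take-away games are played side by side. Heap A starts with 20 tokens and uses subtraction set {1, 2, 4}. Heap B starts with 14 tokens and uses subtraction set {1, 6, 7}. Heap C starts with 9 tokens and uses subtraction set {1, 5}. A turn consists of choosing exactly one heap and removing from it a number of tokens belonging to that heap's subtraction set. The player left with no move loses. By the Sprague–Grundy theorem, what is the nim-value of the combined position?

Heap A, S = {1, 2, 4}:
n :  0  1  2  3  4  5  6  7  8  9 10 11 12 13 14 15 16 17 18 19 20
G :  0  1  2  0  1  2  0  1  2  0  1  2  0  1  2  0  1  2  0  1  2
G_A(20) = 2.
Heap B, S = {1, 6, 7}:
G(0) = 0
G(1) = mex{0} = 1
G(2) = mex{1} = 0
G(3) = mex{0} = 1
G(4) = mex{1} = 0
G(5) = mex{0} = 1
G(6) = mex{1,0} = 2
G(7) = mex{2,1,0} = 3
G(8) = mex{3,0,1} = 2
G(9) = mex{2,1,0} = 3
G(10) = mex{3,0,1} = 2
G(11) = mex{2,1,0} = 3
G(12) = mex{3,2,1} = 0
G(13) = mex{0,3,2} = 1
G(14) = mex{1,2,3} = 0
G_B(14) = 0.
Heap C, S = {1, 5}:
n : 0 1 2 3 4 5 6 7 8 9
G : 0 1 0 1 0 1 0 1 0 1
G_C(9) = 1.
Combined Grundy value = 2 ⊕ 0 ⊕ 1 = 3.

3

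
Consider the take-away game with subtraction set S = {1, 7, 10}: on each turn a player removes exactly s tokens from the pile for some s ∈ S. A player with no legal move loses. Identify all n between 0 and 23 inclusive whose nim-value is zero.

0, 2, 4, 6, 8, 17, 19, 21, 23

n :  0  1  2  3  4  5  6  7  8  9 10 11 12 13 14 15 16 17 18 19 20 21 22 23
G :  0  1  0  1  0  1  0  1  0  1  2  3  2  3  2  3  2  0  1  0  1  0  1  0
P-positions are exactly the n with G(n) = 0.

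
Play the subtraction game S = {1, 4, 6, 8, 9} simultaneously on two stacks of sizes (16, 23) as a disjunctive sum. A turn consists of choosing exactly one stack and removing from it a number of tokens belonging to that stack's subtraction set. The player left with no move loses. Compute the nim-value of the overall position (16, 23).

3

All stacks use S = {1, 4, 6, 8, 9}:
n :  0  1  2  3  4  5  6  7  8  9 10 11 12 13 14 15 16 17 18 19 20 21 22 23
G :  0  1  0  1  2  0  1  0  1  2  3  2  0  1  2  3  2  0  1  0  1  2  0  1
Stack A: G(16) = 2.
Stack B: G(23) = 1.
Combined Grundy value = 2 ⊕ 1 = 3.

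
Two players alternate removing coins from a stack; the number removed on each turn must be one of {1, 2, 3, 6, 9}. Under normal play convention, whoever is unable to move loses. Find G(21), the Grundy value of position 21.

1

n :  0  1  2  3  4  5  6  7  8  9 10 11 12 13 14 15 16 17 18 19 20 21
G :  0  1  2  3  0  1  2  3  0  1  2  3  0  1  2  3  0  1  2  3  0  1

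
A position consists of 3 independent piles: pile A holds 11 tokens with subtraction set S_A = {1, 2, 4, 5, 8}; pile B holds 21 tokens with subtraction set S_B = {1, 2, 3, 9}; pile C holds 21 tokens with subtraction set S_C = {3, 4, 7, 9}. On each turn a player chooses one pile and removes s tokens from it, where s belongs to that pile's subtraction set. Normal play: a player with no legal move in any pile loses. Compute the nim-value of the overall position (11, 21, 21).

0

Pile A, S = {1, 2, 4, 5, 8}:
G(0) = 0
G(1) = mex{0} = 1
G(2) = mex{1,0} = 2
G(3) = mex{2,1} = 0
G(4) = mex{0,2,0} = 1
G(5) = mex{1,0,1,0} = 2
G(6) = mex{2,1,2,1} = 0
G(7) = mex{0,2,0,2} = 1
G(8) = mex{1,0,1,0,0} = 2
G(9) = mex{2,1,2,1,1} = 0
G(10) = mex{0,2,0,2,2} = 1
G(11) = mex{1,0,1,0,0} = 2
G_A(11) = 2.
Pile B, S = {1, 2, 3, 9}:
G(0) = 0
G(1) = mex{0} = 1
G(2) = mex{1,0} = 2
G(3) = mex{2,1,0} = 3
G(4) = mex{3,2,1} = 0
G(5) = mex{0,3,2} = 1
G(6) = mex{1,0,3} = 2
G(7) = mex{2,1,0} = 3
G(8) = mex{3,2,1} = 0
G(9) = mex{0,3,2,0} = 1
G(10) = mex{1,0,3,1} = 2
G(11) = mex{2,1,0,2} = 3
G(12) = mex{3,2,1,3} = 0
G(13) = mex{0,3,2,0} = 1
G(14) = mex{1,0,3,1} = 2
G(15) = mex{2,1,0,2} = 3
G(16) = mex{3,2,1,3} = 0
G(17) = mex{0,3,2,0} = 1
G(18) = mex{1,0,3,1} = 2
G(19) = mex{2,1,0,2} = 3
G(20) = mex{3,2,1,3} = 0
G(21) = mex{0,3,2,0} = 1
G_B(21) = 1.
Pile C, S = {3, 4, 7, 9}:
n :  0  1  2  3  4  5  6  7  8  9 10 11 12 13 14 15 16 17 18 19 20 21
G :  0  0  0  1  1  1  2  2  2  3  3  3  0  0  0  1  1  1  2  2  2  3
G_C(21) = 3.
Combined Grundy value = 2 ⊕ 1 ⊕ 3 = 0.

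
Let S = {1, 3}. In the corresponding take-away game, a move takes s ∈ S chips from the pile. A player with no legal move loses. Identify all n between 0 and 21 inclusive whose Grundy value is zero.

0, 2, 4, 6, 8, 10, 12, 14, 16, 18, 20

G(0) = 0
G(1) = mex{0} = 1
G(2) = mex{1} = 0
G(3) = mex{0,0} = 1
G(4) = mex{1,1} = 0
G(5) = mex{0,0} = 1
G(6) = mex{1,1} = 0
G(7) = mex{0,0} = 1
G(8) = mex{1,1} = 0
G(9) = mex{0,0} = 1
G(10) = mex{1,1} = 0
G(11) = mex{0,0} = 1
G(12) = mex{1,1} = 0
G(13) = mex{0,0} = 1
G(14) = mex{1,1} = 0
G(15) = mex{0,0} = 1
G(16) = mex{1,1} = 0
G(17) = mex{0,0} = 1
G(18) = mex{1,1} = 0
G(19) = mex{0,0} = 1
G(20) = mex{1,1} = 0
G(21) = mex{0,0} = 1
P-positions are exactly the n with G(n) = 0.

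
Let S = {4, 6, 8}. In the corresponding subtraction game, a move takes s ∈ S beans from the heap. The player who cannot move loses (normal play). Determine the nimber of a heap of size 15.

n :  0  1  2  3  4  5  6  7  8  9 10 11 12 13 14 15
G :  0  0  0  0  1  1  1  1  2  2  2  2  0  0  0  0

0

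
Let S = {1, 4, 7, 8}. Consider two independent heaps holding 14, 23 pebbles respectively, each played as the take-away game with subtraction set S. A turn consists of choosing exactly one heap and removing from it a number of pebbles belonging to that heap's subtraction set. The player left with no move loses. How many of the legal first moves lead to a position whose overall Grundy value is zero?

All heaps use S = {1, 4, 7, 8}:
G(0) = 0
G(1) = mex{0} = 1
G(2) = mex{1} = 0
G(3) = mex{0} = 1
G(4) = mex{1,0} = 2
G(5) = mex{2,1} = 0
G(6) = mex{0,0} = 1
G(7) = mex{1,1,0} = 2
G(8) = mex{2,2,1,0} = 3
G(9) = mex{3,0,0,1} = 2
G(10) = mex{2,1,1,0} = 3
G(11) = mex{3,2,2,1} = 0
G(12) = mex{0,3,0,2} = 1
G(13) = mex{1,2,1,0} = 3
G(14) = mex{3,3,2,1} = 0
G(15) = mex{0,0,3,2} = 1
G(16) = mex{1,1,2,3} = 0
G(17) = mex{0,3,3,2} = 1
G(18) = mex{1,0,0,3} = 2
G(19) = mex{2,1,1,0} = 3
G(20) = mex{3,0,3,1} = 2
G(21) = mex{2,1,0,3} = 4
G(22) = mex{4,2,1,0} = 3
G(23) = mex{3,3,0,1} = 2
Heap A: G(14) = 0.
Heap B: G(23) = 2.
Combined Grundy value = 0 ⊕ 2 = 2.
A winning move leaves total XOR = 0, i.e. changes one component's Grundy value g to g ⊕ X where X is the current total.
Heap A: need g' = 0⊕2 = 2. Options: 14−1→G=3, 14−4→G=3, 14−7→G=2, 14−8→G=1. Hits: 1.
Heap B: need g' = 2⊕2 = 0. Options: 23−1→G=3, 23−4→G=3, 23−7→G=0, 23−8→G=1. Hits: 1.

2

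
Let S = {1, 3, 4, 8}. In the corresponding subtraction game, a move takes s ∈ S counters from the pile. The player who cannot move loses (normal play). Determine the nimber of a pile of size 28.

0

n :  0  1  2  3  4  5  6  7  8  9 10 11 12 13 14 15 16 17 18 19 20 21 22 23 24 25 26 27 28
G :  0  1  0  1  2  3  2  0  1  0  1  2  3  2  0  1  0  1  2  3  2  0  1  0  1  2  3  2  0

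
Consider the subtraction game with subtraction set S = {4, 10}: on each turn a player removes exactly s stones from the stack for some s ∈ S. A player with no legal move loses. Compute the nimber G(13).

1

G(0) = 0
G(1) = mex{} = 0
G(2) = mex{} = 0
G(3) = mex{} = 0
G(4) = mex{0} = 1
G(5) = mex{0} = 1
G(6) = mex{0} = 1
G(7) = mex{0} = 1
G(8) = mex{1} = 0
G(9) = mex{1} = 0
G(10) = mex{1,0} = 2
G(11) = mex{1,0} = 2
G(12) = mex{0,0} = 1
G(13) = mex{0,0} = 1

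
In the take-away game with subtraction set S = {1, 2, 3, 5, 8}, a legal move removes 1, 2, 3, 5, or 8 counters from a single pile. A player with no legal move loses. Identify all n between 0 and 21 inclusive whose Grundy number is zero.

0, 4, 10, 14, 20

G(0) = 0
G(1) = mex{0} = 1
G(2) = mex{1,0} = 2
G(3) = mex{2,1,0} = 3
G(4) = mex{3,2,1} = 0
G(5) = mex{0,3,2,0} = 1
G(6) = mex{1,0,3,1} = 2
G(7) = mex{2,1,0,2} = 3
G(8) = mex{3,2,1,3,0} = 4
G(9) = mex{4,3,2,0,1} = 5
G(10) = mex{5,4,3,1,2} = 0
G(11) = mex{0,5,4,2,3} = 1
G(12) = mex{1,0,5,3,0} = 2
G(13) = mex{2,1,0,4,1} = 3
G(14) = mex{3,2,1,5,2} = 0
G(15) = mex{0,3,2,0,3} = 1
G(16) = mex{1,0,3,1,4} = 2
G(17) = mex{2,1,0,2,5} = 3
G(18) = mex{3,2,1,3,0} = 4
G(19) = mex{4,3,2,0,1} = 5
G(20) = mex{5,4,3,1,2} = 0
G(21) = mex{0,5,4,2,3} = 1
P-positions are exactly the n with G(n) = 0.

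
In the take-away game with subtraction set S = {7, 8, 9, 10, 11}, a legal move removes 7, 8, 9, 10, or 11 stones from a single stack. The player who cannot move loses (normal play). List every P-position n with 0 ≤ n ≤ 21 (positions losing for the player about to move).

0, 1, 2, 3, 4, 5, 6, 18, 19, 20, 21

G(0) = 0
G(1) = mex{} = 0
G(2) = mex{} = 0
G(3) = mex{} = 0
G(4) = mex{} = 0
G(5) = mex{} = 0
G(6) = mex{} = 0
G(7) = mex{0} = 1
G(8) = mex{0,0} = 1
G(9) = mex{0,0,0} = 1
G(10) = mex{0,0,0,0} = 1
G(11) = mex{0,0,0,0,0} = 1
G(12) = mex{0,0,0,0,0} = 1
G(13) = mex{0,0,0,0,0} = 1
G(14) = mex{1,0,0,0,0} = 2
G(15) = mex{1,1,0,0,0} = 2
G(16) = mex{1,1,1,0,0} = 2
G(17) = mex{1,1,1,1,0} = 2
G(18) = mex{1,1,1,1,1} = 0
G(19) = mex{1,1,1,1,1} = 0
G(20) = mex{1,1,1,1,1} = 0
G(21) = mex{2,1,1,1,1} = 0
P-positions are exactly the n with G(n) = 0.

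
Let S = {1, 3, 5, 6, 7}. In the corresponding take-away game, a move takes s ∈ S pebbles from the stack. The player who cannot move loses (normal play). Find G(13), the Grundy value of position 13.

1

n :  0  1  2  3  4  5  6  7  8  9 10 11 12 13
G :  0  1  0  1  0  1  2  3  2  3  2  3  0  1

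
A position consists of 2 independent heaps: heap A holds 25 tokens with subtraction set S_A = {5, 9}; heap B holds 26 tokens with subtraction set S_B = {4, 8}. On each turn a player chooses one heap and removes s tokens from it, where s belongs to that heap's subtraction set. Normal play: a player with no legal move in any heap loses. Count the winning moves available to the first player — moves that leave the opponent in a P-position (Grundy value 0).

Heap A, S = {5, 9}:
n :  0  1  2  3  4  5  6  7  8  9 10 11 12 13 14 15 16 17 18 19 20 21 22 23 24 25
G :  0  0  0  0  0  1  1  1  1  1  2  2  2  2  0  0  0  0  0  1  1  1  1  1  2  2
G_A(25) = 2.
Heap B, S = {4, 8}:
G(0) = 0
G(1) = mex{} = 0
G(2) = mex{} = 0
G(3) = mex{} = 0
G(4) = mex{0} = 1
G(5) = mex{0} = 1
G(6) = mex{0} = 1
G(7) = mex{0} = 1
G(8) = mex{1,0} = 2
G(9) = mex{1,0} = 2
G(10) = mex{1,0} = 2
G(11) = mex{1,0} = 2
G(12) = mex{2,1} = 0
G(13) = mex{2,1} = 0
G(14) = mex{2,1} = 0
G(15) = mex{2,1} = 0
G(16) = mex{0,2} = 1
G(17) = mex{0,2} = 1
G(18) = mex{0,2} = 1
G(19) = mex{0,2} = 1
G(20) = mex{1,0} = 2
G(21) = mex{1,0} = 2
G(22) = mex{1,0} = 2
G(23) = mex{1,0} = 2
G(24) = mex{2,1} = 0
G(25) = mex{2,1} = 0
G(26) = mex{2,1} = 0
G_B(26) = 0.
Combined Grundy value = 2 ⊕ 0 = 2.
A winning move leaves total XOR = 0, i.e. changes one component's Grundy value g to g ⊕ X where X is the current total.
Heap A: need g' = 2⊕2 = 0. Options: 25−5→G=1, 25−9→G=0. Hits: 1.
Heap B: need g' = 0⊕2 = 2. Options: 26−4→G=2, 26−8→G=1. Hits: 1.

2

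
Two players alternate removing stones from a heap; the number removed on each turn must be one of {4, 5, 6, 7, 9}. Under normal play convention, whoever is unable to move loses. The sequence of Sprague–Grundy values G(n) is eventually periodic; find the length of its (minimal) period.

n :  0  1  2  3  4  5  6  7  8  9 10 11 12 13 14 15 16 17 18 19 20 21 22 23 24 25 26 27
G :  0  0  0  0  1  1  1  1  2  2  2  2  3  0  0  0  0  1  1  1  1  2  2  2  2  3  0  0
G(n+13) = G(n) holds for n = 0,…,8 (a full window of length max(S) = 9), so the sequence is purely periodic with period 13.

13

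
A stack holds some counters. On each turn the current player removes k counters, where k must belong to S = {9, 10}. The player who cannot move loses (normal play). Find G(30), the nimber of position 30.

n :  0  1  2  3  4  5  6  7  8  9 10 11 12 13 14 15 16 17 18 19 20 21 22 23 24 25 26 27 28 29 30
G :  0  0  0  0  0  0  0  0  0  1  1  1  1  1  1  1  1  1  2  0  0  0  0  0  0  0  0  0  1  1  1

1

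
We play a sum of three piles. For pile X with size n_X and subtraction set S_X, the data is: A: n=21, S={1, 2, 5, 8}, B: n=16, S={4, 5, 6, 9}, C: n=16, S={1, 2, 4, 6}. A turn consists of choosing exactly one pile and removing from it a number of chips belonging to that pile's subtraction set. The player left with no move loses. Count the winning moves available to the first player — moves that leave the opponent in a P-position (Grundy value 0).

Pile A, S = {1, 2, 5, 8}:
n :  0  1  2  3  4  5  6  7  8  9 10 11 12 13 14 15 16 17 18 19 20 21
G :  0  1  2  0  1  2  0  1  2  0  1  2  0  1  2  0  1  2  0  1  2  0
G_A(21) = 0.
Pile B, S = {4, 5, 6, 9}:
n :  0  1  2  3  4  5  6  7  8  9 10 11 12 13 14 15 16
G :  0  0  0  0  1  1  1  1  2  2  2  2  3  0  0  0  0
G_B(16) = 0.
Pile C, S = {1, 2, 4, 6}:
G(0) = 0
G(1) = mex{0} = 1
G(2) = mex{1,0} = 2
G(3) = mex{2,1} = 0
G(4) = mex{0,2,0} = 1
G(5) = mex{1,0,1} = 2
G(6) = mex{2,1,2,0} = 3
G(7) = mex{3,2,0,1} = 4
G(8) = mex{4,3,1,2} = 0
G(9) = mex{0,4,2,0} = 1
G(10) = mex{1,0,3,1} = 2
G(11) = mex{2,1,4,2} = 0
G(12) = mex{0,2,0,3} = 1
G(13) = mex{1,0,1,4} = 2
G(14) = mex{2,1,2,0} = 3
G(15) = mex{3,2,0,1} = 4
G(16) = mex{4,3,1,2} = 0
G_C(16) = 0.
Combined Grundy value = 0 ⊕ 0 ⊕ 0 = 0.
A winning move leaves total XOR = 0, i.e. changes one component's Grundy value g to g ⊕ X where X is the current total.
Pile A: target g' = 0⊕0 = 0, but every legal move changes the Grundy value (mex property), so 0 moves.
Pile B: target g' = 0⊕0 = 0, but every legal move changes the Grundy value (mex property), so 0 moves.
Pile C: target g' = 0⊕0 = 0, but every legal move changes the Grundy value (mex property), so 0 moves.

0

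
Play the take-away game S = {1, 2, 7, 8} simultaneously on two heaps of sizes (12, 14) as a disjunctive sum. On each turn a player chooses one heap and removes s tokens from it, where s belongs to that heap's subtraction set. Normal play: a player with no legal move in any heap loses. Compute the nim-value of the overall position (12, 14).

2

All heaps use S = {1, 2, 7, 8}:
G(0) = 0
G(1) = mex{0} = 1
G(2) = mex{1,0} = 2
G(3) = mex{2,1} = 0
G(4) = mex{0,2} = 1
G(5) = mex{1,0} = 2
G(6) = mex{2,1} = 0
G(7) = mex{0,2,0} = 1
G(8) = mex{1,0,1,0} = 2
G(9) = mex{2,1,2,1} = 0
G(10) = mex{0,2,0,2} = 1
G(11) = mex{1,0,1,0} = 2
G(12) = mex{2,1,2,1} = 0
G(13) = mex{0,2,0,2} = 1
G(14) = mex{1,0,1,0} = 2
Heap A: G(12) = 0.
Heap B: G(14) = 2.
Combined Grundy value = 0 ⊕ 2 = 2.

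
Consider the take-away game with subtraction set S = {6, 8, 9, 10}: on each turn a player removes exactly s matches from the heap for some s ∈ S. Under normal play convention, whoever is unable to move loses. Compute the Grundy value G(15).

2

n :  0  1  2  3  4  5  6  7  8  9 10 11 12 13 14 15
G :  0  0  0  0  0  0  1  1  1  1  1  1  2  2  2  2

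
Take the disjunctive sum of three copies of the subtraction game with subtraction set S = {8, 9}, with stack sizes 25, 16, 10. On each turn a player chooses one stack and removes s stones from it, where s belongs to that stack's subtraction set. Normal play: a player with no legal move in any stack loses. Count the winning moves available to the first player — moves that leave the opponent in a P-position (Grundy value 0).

All stacks use S = {8, 9}:
G(0) = 0
G(1) = mex{} = 0
G(2) = mex{} = 0
G(3) = mex{} = 0
G(4) = mex{} = 0
G(5) = mex{} = 0
G(6) = mex{} = 0
G(7) = mex{} = 0
G(8) = mex{0} = 1
G(9) = mex{0,0} = 1
G(10) = mex{0,0} = 1
G(11) = mex{0,0} = 1
G(12) = mex{0,0} = 1
G(13) = mex{0,0} = 1
G(14) = mex{0,0} = 1
G(15) = mex{0,0} = 1
G(16) = mex{1,0} = 2
G(17) = mex{1,1} = 0
G(18) = mex{1,1} = 0
G(19) = mex{1,1} = 0
G(20) = mex{1,1} = 0
G(21) = mex{1,1} = 0
G(22) = mex{1,1} = 0
G(23) = mex{1,1} = 0
G(24) = mex{2,1} = 0
G(25) = mex{0,2} = 1
Stack A: G(25) = 1.
Stack B: G(16) = 2.
Stack C: G(10) = 1.
Combined Grundy value = 1 ⊕ 2 ⊕ 1 = 2.
A winning move leaves total XOR = 0, i.e. changes one component's Grundy value g to g ⊕ X where X is the current total.
Stack A: need g' = 1⊕2 = 3. Options: 25−8→G=0, 25−9→G=2. Hits: 0.
Stack B: need g' = 2⊕2 = 0. Options: 16−8→G=1, 16−9→G=0. Hits: 1.
Stack C: need g' = 1⊕2 = 3. Options: 10−8→G=0, 10−9→G=0. Hits: 0.

1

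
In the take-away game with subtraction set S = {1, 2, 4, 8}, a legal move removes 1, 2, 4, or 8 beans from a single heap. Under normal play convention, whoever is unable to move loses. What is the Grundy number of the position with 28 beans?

G(0) = 0
G(1) = mex{0} = 1
G(2) = mex{1,0} = 2
G(3) = mex{2,1} = 0
G(4) = mex{0,2,0} = 1
G(5) = mex{1,0,1} = 2
G(6) = mex{2,1,2} = 0
G(7) = mex{0,2,0} = 1
G(8) = mex{1,0,1,0} = 2
G(9) = mex{2,1,2,1} = 0
G(10) = mex{0,2,0,2} = 1
G(11) = mex{1,0,1,0} = 2
G(12) = mex{2,1,2,1} = 0
G(13) = mex{0,2,0,2} = 1
G(14) = mex{1,0,1,0} = 2
G(15) = mex{2,1,2,1} = 0
G(16) = mex{0,2,0,2} = 1
G(17) = mex{1,0,1,0} = 2
G(18) = mex{2,1,2,1} = 0
G(19) = mex{0,2,0,2} = 1
G(20) = mex{1,0,1,0} = 2
G(21) = mex{2,1,2,1} = 0
G(22) = mex{0,2,0,2} = 1
G(23) = mex{1,0,1,0} = 2
G(24) = mex{2,1,2,1} = 0
G(25) = mex{0,2,0,2} = 1
G(26) = mex{1,0,1,0} = 2
G(27) = mex{2,1,2,1} = 0
G(28) = mex{0,2,0,2} = 1

1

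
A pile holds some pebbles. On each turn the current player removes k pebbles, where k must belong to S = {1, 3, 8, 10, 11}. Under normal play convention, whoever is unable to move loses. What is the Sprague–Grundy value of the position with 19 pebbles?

G(0) = 0
G(1) = mex{0} = 1
G(2) = mex{1} = 0
G(3) = mex{0,0} = 1
G(4) = mex{1,1} = 0
G(5) = mex{0,0} = 1
G(6) = mex{1,1} = 0
G(7) = mex{0,0} = 1
G(8) = mex{1,1,0} = 2
G(9) = mex{2,0,1} = 3
G(10) = mex{3,1,0,0} = 2
G(11) = mex{2,2,1,1,0} = 3
G(12) = mex{3,3,0,0,1} = 2
G(13) = mex{2,2,1,1,0} = 3
G(14) = mex{3,3,0,0,1} = 2
G(15) = mex{2,2,1,1,0} = 3
G(16) = mex{3,3,2,0,1} = 4
G(17) = mex{4,2,3,1,0} = 5
G(18) = mex{5,3,2,2,1} = 0
G(19) = mex{0,4,3,3,2} = 1

1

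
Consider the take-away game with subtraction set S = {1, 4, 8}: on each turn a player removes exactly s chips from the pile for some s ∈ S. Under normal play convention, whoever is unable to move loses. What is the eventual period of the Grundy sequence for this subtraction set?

n :  0  1  2  3  4  5  6  7  8  9 10 11 12 13 14 15 16 17 18 19 20 21 22 23 24 25
G :  0  1  0  1  2  0  1  0  1  2  3  2  0  1  0  1  2  0  1  0  1  2  3  2  0  1
G(n+12) = G(n) holds for n = 0,…,7 (a full window of length max(S) = 8), so the sequence is purely periodic with period 12.

12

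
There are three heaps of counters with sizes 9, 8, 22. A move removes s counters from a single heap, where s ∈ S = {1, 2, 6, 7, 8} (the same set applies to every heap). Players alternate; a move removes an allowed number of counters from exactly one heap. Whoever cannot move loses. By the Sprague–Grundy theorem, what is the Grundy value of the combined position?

All heaps use S = {1, 2, 6, 7, 8}:
G(0) = 0
G(1) = mex{0} = 1
G(2) = mex{1,0} = 2
G(3) = mex{2,1} = 0
G(4) = mex{0,2} = 1
G(5) = mex{1,0} = 2
G(6) = mex{2,1,0} = 3
G(7) = mex{3,2,1,0} = 4
G(8) = mex{4,3,2,1,0} = 5
G(9) = mex{5,4,0,2,1} = 3
G(10) = mex{3,5,1,0,2} = 4
G(11) = mex{4,3,2,1,0} = 5
G(12) = mex{5,4,3,2,1} = 0
G(13) = mex{0,5,4,3,2} = 1
G(14) = mex{1,0,5,4,3} = 2
G(15) = mex{2,1,3,5,4} = 0
G(16) = mex{0,2,4,3,5} = 1
G(17) = mex{1,0,5,4,3} = 2
G(18) = mex{2,1,0,5,4} = 3
G(19) = mex{3,2,1,0,5} = 4
G(20) = mex{4,3,2,1,0} = 5
G(21) = mex{5,4,0,2,1} = 3
G(22) = mex{3,5,1,0,2} = 4
Heap A: G(9) = 3.
Heap B: G(8) = 5.
Heap C: G(22) = 4.
Combined Grundy value = 3 ⊕ 5 ⊕ 4 = 2.

2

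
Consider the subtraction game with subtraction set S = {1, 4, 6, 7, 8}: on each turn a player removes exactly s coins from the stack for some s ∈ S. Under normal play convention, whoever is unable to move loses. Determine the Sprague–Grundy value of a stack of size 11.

4

G(0) = 0
G(1) = mex{0} = 1
G(2) = mex{1} = 0
G(3) = mex{0} = 1
G(4) = mex{1,0} = 2
G(5) = mex{2,1} = 0
G(6) = mex{0,0,0} = 1
G(7) = mex{1,1,1,0} = 2
G(8) = mex{2,2,0,1,0} = 3
G(9) = mex{3,0,1,0,1} = 2
G(10) = mex{2,1,2,1,0} = 3
G(11) = mex{3,2,0,2,1} = 4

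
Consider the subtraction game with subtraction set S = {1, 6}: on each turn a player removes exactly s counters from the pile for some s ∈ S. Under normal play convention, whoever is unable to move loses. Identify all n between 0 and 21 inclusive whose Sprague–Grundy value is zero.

n :  0  1  2  3  4  5  6  7  8  9 10 11 12 13 14 15 16 17 18 19 20 21
G :  0  1  0  1  0  1  2  0  1  0  1  0  1  2  0  1  0  1  0  1  2  0
P-positions are exactly the n with G(n) = 0.

0, 2, 4, 7, 9, 11, 14, 16, 18, 21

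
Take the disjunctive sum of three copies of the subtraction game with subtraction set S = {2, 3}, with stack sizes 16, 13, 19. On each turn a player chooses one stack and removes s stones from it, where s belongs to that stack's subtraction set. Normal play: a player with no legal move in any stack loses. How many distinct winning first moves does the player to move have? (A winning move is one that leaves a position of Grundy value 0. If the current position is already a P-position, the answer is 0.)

All stacks use S = {2, 3}:
G(0) = 0
G(1) = mex{} = 0
G(2) = mex{0} = 1
G(3) = mex{0,0} = 1
G(4) = mex{1,0} = 2
G(5) = mex{1,1} = 0
G(6) = mex{2,1} = 0
G(7) = mex{0,2} = 1
G(8) = mex{0,0} = 1
G(9) = mex{1,0} = 2
G(10) = mex{1,1} = 0
G(11) = mex{2,1} = 0
G(12) = mex{0,2} = 1
G(13) = mex{0,0} = 1
G(14) = mex{1,0} = 2
G(15) = mex{1,1} = 0
G(16) = mex{2,1} = 0
G(17) = mex{0,2} = 1
G(18) = mex{0,0} = 1
G(19) = mex{1,0} = 2
Stack A: G(16) = 0.
Stack B: G(13) = 1.
Stack C: G(19) = 2.
Combined Grundy value = 0 ⊕ 1 ⊕ 2 = 3.
A winning move leaves total XOR = 0, i.e. changes one component's Grundy value g to g ⊕ X where X is the current total.
Stack A: need g' = 0⊕3 = 3. Options: 16−2→G=2, 16−3→G=1. Hits: 0.
Stack B: need g' = 1⊕3 = 2. Options: 13−2→G=0, 13−3→G=0. Hits: 0.
Stack C: need g' = 2⊕3 = 1. Options: 19−2→G=1, 19−3→G=0. Hits: 1.

1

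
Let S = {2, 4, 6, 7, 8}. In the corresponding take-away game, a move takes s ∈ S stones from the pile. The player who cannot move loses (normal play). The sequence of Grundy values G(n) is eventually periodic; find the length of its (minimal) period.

10

G(0) = 0
G(1) = mex{} = 0
G(2) = mex{0} = 1
G(3) = mex{0} = 1
G(4) = mex{1,0} = 2
G(5) = mex{1,0} = 2
G(6) = mex{2,1,0} = 3
G(7) = mex{2,1,0,0} = 3
G(8) = mex{3,2,1,0,0} = 4
G(9) = mex{3,2,1,1,0} = 4
G(10) = mex{4,3,2,1,1} = 0
G(11) = mex{4,3,2,2,1} = 0
G(12) = mex{0,4,3,2,2} = 1
G(13) = mex{0,4,3,3,2} = 1
G(14) = mex{1,0,4,3,3} = 2
G(15) = mex{1,0,4,4,3} = 2
G(16) = mex{2,1,0,4,4} = 3
G(17) = mex{2,1,0,0,4} = 3
G(18) = mex{3,2,1,0,0} = 4
G(19) = mex{3,2,1,1,0} = 4
G(20) = mex{4,3,2,1,1} = 0
G(21) = mex{4,3,2,2,1} = 0
G(n+10) = G(n) holds for n = 0,…,7 (a full window of length max(S) = 8), so the sequence is purely periodic with period 10.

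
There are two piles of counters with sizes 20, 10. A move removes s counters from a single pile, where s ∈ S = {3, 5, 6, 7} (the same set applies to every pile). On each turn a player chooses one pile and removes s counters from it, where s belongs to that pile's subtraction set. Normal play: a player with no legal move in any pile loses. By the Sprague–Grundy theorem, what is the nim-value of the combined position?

All piles use S = {3, 5, 6, 7}:
G(0) = 0
G(1) = mex{} = 0
G(2) = mex{} = 0
G(3) = mex{0} = 1
G(4) = mex{0} = 1
G(5) = mex{0,0} = 1
G(6) = mex{1,0,0} = 2
G(7) = mex{1,0,0,0} = 2
G(8) = mex{1,1,0,0} = 2
G(9) = mex{2,1,1,0} = 3
G(10) = mex{2,1,1,1} = 0
G(11) = mex{2,2,1,1} = 0
G(12) = mex{3,2,2,1} = 0
G(13) = mex{0,2,2,2} = 1
G(14) = mex{0,3,2,2} = 1
G(15) = mex{0,0,3,2} = 1
G(16) = mex{1,0,0,3} = 2
G(17) = mex{1,0,0,0} = 2
G(18) = mex{1,1,0,0} = 2
G(19) = mex{2,1,1,0} = 3
G(20) = mex{2,1,1,1} = 0
Pile A: G(20) = 0.
Pile B: G(10) = 0.
Combined Grundy value = 0 ⊕ 0 = 0.

0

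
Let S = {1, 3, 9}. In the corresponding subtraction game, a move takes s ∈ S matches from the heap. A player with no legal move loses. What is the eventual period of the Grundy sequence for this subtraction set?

2

n :  0  1  2  3  4  5  6  7  8  9 10 11 12 13 14
G :  0  1  0  1  0  1  0  1  0  1  0  1  0  1  0
G(n+2) = G(n) holds for n = 0,…,8 (a full window of length max(S) = 9), so the sequence is purely periodic with period 2.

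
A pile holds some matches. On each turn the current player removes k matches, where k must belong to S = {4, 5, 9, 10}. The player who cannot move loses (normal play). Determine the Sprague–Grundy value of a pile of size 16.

0

G(0) = 0
G(1) = mex{} = 0
G(2) = mex{} = 0
G(3) = mex{} = 0
G(4) = mex{0} = 1
G(5) = mex{0,0} = 1
G(6) = mex{0,0} = 1
G(7) = mex{0,0} = 1
G(8) = mex{1,0} = 2
G(9) = mex{1,1,0} = 2
G(10) = mex{1,1,0,0} = 2
G(11) = mex{1,1,0,0} = 2
G(12) = mex{2,1,0,0} = 3
G(13) = mex{2,2,1,0} = 3
G(14) = mex{2,2,1,1} = 0
G(15) = mex{2,2,1,1} = 0
G(16) = mex{3,2,1,1} = 0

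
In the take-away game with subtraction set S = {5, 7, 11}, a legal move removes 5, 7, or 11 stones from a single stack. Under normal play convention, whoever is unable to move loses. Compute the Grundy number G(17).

0

G(0) = 0
G(1) = mex{} = 0
G(2) = mex{} = 0
G(3) = mex{} = 0
G(4) = mex{} = 0
G(5) = mex{0} = 1
G(6) = mex{0} = 1
G(7) = mex{0,0} = 1
G(8) = mex{0,0} = 1
G(9) = mex{0,0} = 1
G(10) = mex{1,0} = 2
G(11) = mex{1,0,0} = 2
G(12) = mex{1,1,0} = 2
G(13) = mex{1,1,0} = 2
G(14) = mex{1,1,0} = 2
G(15) = mex{2,1,0} = 3
G(16) = mex{2,1,1} = 0
G(17) = mex{2,2,1} = 0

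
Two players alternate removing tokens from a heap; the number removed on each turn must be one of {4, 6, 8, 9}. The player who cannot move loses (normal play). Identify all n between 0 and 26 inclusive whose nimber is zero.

G(0) = 0
G(1) = mex{} = 0
G(2) = mex{} = 0
G(3) = mex{} = 0
G(4) = mex{0} = 1
G(5) = mex{0} = 1
G(6) = mex{0,0} = 1
G(7) = mex{0,0} = 1
G(8) = mex{1,0,0} = 2
G(9) = mex{1,0,0,0} = 2
G(10) = mex{1,1,0,0} = 2
G(11) = mex{1,1,0,0} = 2
G(12) = mex{2,1,1,0} = 3
G(13) = mex{2,1,1,1} = 0
G(14) = mex{2,2,1,1} = 0
G(15) = mex{2,2,1,1} = 0
G(16) = mex{3,2,2,1} = 0
G(17) = mex{0,2,2,2} = 1
G(18) = mex{0,3,2,2} = 1
G(19) = mex{0,0,2,2} = 1
G(20) = mex{0,0,3,2} = 1
G(21) = mex{1,0,0,3} = 2
G(22) = mex{1,0,0,0} = 2
G(23) = mex{1,1,0,0} = 2
G(24) = mex{1,1,0,0} = 2
G(25) = mex{2,1,1,0} = 3
G(26) = mex{2,1,1,1} = 0
P-positions are exactly the n with G(n) = 0.

0, 1, 2, 3, 13, 14, 15, 16, 26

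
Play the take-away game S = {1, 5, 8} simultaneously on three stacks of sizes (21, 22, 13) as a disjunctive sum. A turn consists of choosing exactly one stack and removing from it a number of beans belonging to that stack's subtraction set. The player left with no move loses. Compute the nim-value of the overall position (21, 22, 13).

1

All stacks use S = {1, 5, 8}:
n :  0  1  2  3  4  5  6  7  8  9 10 11 12 13 14 15 16 17 18 19 20 21 22
G :  0  1  0  1  0  1  0  1  2  3  2  3  2  0  1  0  1  0  1  0  1  2  3
Stack A: G(21) = 2.
Stack B: G(22) = 3.
Stack C: G(13) = 0.
Combined Grundy value = 2 ⊕ 3 ⊕ 0 = 1.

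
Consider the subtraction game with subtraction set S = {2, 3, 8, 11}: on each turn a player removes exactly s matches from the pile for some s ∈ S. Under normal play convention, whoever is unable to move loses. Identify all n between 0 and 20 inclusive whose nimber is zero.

n :  0  1  2  3  4  5  6  7  8  9 10 11 12 13 14 15 16 17 18 19 20
G :  0  0  1  1  2  0  0  1  1  2  0  3  1  2  2  0  3  1  2  0  0
P-positions are exactly the n with G(n) = 0.

0, 1, 5, 6, 10, 15, 19, 20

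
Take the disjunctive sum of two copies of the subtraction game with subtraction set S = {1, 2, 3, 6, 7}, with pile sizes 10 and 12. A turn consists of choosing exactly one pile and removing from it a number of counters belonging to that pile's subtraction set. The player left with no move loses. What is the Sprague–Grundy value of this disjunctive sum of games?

All piles use S = {1, 2, 3, 6, 7}:
G(0) = 0
G(1) = mex{0} = 1
G(2) = mex{1,0} = 2
G(3) = mex{2,1,0} = 3
G(4) = mex{3,2,1} = 0
G(5) = mex{0,3,2} = 1
G(6) = mex{1,0,3,0} = 2
G(7) = mex{2,1,0,1,0} = 3
G(8) = mex{3,2,1,2,1} = 0
G(9) = mex{0,3,2,3,2} = 1
G(10) = mex{1,0,3,0,3} = 2
G(11) = mex{2,1,0,1,0} = 3
G(12) = mex{3,2,1,2,1} = 0
Pile A: G(10) = 2.
Pile B: G(12) = 0.
Combined Grundy value = 2 ⊕ 0 = 2.

2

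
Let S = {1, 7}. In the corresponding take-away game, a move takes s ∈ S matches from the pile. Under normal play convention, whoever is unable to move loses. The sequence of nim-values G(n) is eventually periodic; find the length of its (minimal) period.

2

G(0) = 0
G(1) = mex{0} = 1
G(2) = mex{1} = 0
G(3) = mex{0} = 1
G(4) = mex{1} = 0
G(5) = mex{0} = 1
G(6) = mex{1} = 0
G(7) = mex{0,0} = 1
G(8) = mex{1,1} = 0
G(9) = mex{0,0} = 1
G(10) = mex{1,1} = 0
G(11) = mex{0,0} = 1
G(12) = mex{1,1} = 0
G(13) = mex{0,0} = 1
G(14) = mex{1,1} = 0
G(n+2) = G(n) holds for n = 0,…,6 (a full window of length max(S) = 7), so the sequence is purely periodic with period 2.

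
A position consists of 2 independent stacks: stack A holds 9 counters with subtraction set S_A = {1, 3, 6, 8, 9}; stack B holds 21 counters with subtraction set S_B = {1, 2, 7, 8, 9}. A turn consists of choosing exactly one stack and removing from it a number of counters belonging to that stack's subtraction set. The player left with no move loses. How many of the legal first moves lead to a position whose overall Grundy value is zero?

3

Stack A, S = {1, 3, 6, 8, 9}:
G(0) = 0
G(1) = mex{0} = 1
G(2) = mex{1} = 0
G(3) = mex{0,0} = 1
G(4) = mex{1,1} = 0
G(5) = mex{0,0} = 1
G(6) = mex{1,1,0} = 2
G(7) = mex{2,0,1} = 3
G(8) = mex{3,1,0,0} = 2
G(9) = mex{2,2,1,1,0} = 3
G_A(9) = 3.
Stack B, S = {1, 2, 7, 8, 9}:
n :  0  1  2  3  4  5  6  7  8  9 10 11 12 13 14 15 16 17 18 19 20 21
G :  0  1  2  0  1  2  0  1  2  3  4  5  3  4  5  3  0  1  2  0  1  2
G_B(21) = 2.
Combined Grundy value = 3 ⊕ 2 = 1.
A winning move leaves total XOR = 0, i.e. changes one component's Grundy value g to g ⊕ X where X is the current total.
Stack A: need g' = 3⊕1 = 2. Options: 9−1→G=2, 9−3→G=2, 9−6→G=1, 9−8→G=1, 9−9→G=0. Hits: 2.
Stack B: need g' = 2⊕1 = 3. Options: 21−1→G=1, 21−2→G=0, 21−7→G=5, 21−8→G=4, 21−9→G=3. Hits: 1.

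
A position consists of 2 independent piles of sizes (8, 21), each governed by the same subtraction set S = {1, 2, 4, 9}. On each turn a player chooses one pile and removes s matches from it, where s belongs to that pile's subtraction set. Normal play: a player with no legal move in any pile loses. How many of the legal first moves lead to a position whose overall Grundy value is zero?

1

All piles use S = {1, 2, 4, 9}:
G(0) = 0
G(1) = mex{0} = 1
G(2) = mex{1,0} = 2
G(3) = mex{2,1} = 0
G(4) = mex{0,2,0} = 1
G(5) = mex{1,0,1} = 2
G(6) = mex{2,1,2} = 0
G(7) = mex{0,2,0} = 1
G(8) = mex{1,0,1} = 2
G(9) = mex{2,1,2,0} = 3
G(10) = mex{3,2,0,1} = 4
G(11) = mex{4,3,1,2} = 0
G(12) = mex{0,4,2,0} = 1
G(13) = mex{1,0,3,1} = 2
G(14) = mex{2,1,4,2} = 0
G(15) = mex{0,2,0,0} = 1
G(16) = mex{1,0,1,1} = 2
G(17) = mex{2,1,2,2} = 0
G(18) = mex{0,2,0,3} = 1
G(19) = mex{1,0,1,4} = 2
G(20) = mex{2,1,2,0} = 3
G(21) = mex{3,2,0,1} = 4
Pile A: G(8) = 2.
Pile B: G(21) = 4.
Combined Grundy value = 2 ⊕ 4 = 6.
A winning move leaves total XOR = 0, i.e. changes one component's Grundy value g to g ⊕ X where X is the current total.
Pile A: need g' = 2⊕6 = 4. Options: 8−1→G=1, 8−2→G=0, 8−4→G=1. Hits: 0.
Pile B: need g' = 4⊕6 = 2. Options: 21−1→G=3, 21−2→G=2, 21−4→G=0, 21−9→G=1. Hits: 1.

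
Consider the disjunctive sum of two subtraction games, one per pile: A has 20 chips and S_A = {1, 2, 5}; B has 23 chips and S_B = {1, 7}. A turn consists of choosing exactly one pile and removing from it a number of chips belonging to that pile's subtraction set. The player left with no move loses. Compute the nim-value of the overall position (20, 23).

Pile A, S = {1, 2, 5}:
n :  0  1  2  3  4  5  6  7  8  9 10 11 12 13 14 15 16 17 18 19 20
G :  0  1  2  0  1  2  0  1  2  0  1  2  0  1  2  0  1  2  0  1  2
G_A(20) = 2.
Pile B, S = {1, 7}:
G(0) = 0
G(1) = mex{0} = 1
G(2) = mex{1} = 0
G(3) = mex{0} = 1
G(4) = mex{1} = 0
G(5) = mex{0} = 1
G(6) = mex{1} = 0
G(7) = mex{0,0} = 1
G(8) = mex{1,1} = 0
G(9) = mex{0,0} = 1
G(10) = mex{1,1} = 0
G(11) = mex{0,0} = 1
G(12) = mex{1,1} = 0
G(13) = mex{0,0} = 1
G(14) = mex{1,1} = 0
G(15) = mex{0,0} = 1
G(16) = mex{1,1} = 0
G(17) = mex{0,0} = 1
G(18) = mex{1,1} = 0
G(19) = mex{0,0} = 1
G(20) = mex{1,1} = 0
G(21) = mex{0,0} = 1
G(22) = mex{1,1} = 0
G(23) = mex{0,0} = 1
G_B(23) = 1.
Combined Grundy value = 2 ⊕ 1 = 3.

3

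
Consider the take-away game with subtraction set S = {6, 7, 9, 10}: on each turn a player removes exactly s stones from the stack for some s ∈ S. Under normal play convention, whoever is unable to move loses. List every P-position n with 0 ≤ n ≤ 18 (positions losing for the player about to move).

G(0) = 0
G(1) = mex{} = 0
G(2) = mex{} = 0
G(3) = mex{} = 0
G(4) = mex{} = 0
G(5) = mex{} = 0
G(6) = mex{0} = 1
G(7) = mex{0,0} = 1
G(8) = mex{0,0} = 1
G(9) = mex{0,0,0} = 1
G(10) = mex{0,0,0,0} = 1
G(11) = mex{0,0,0,0} = 1
G(12) = mex{1,0,0,0} = 2
G(13) = mex{1,1,0,0} = 2
G(14) = mex{1,1,0,0} = 2
G(15) = mex{1,1,1,0} = 2
G(16) = mex{1,1,1,1} = 0
G(17) = mex{1,1,1,1} = 0
G(18) = mex{2,1,1,1} = 0
P-positions are exactly the n with G(n) = 0.

0, 1, 2, 3, 4, 5, 16, 17, 18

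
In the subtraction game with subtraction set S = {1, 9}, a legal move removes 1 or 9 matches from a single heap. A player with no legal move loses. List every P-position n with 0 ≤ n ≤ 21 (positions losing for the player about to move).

0, 2, 4, 6, 8, 10, 12, 14, 16, 18, 20

n :  0  1  2  3  4  5  6  7  8  9 10 11 12 13 14 15 16 17 18 19 20 21
G :  0  1  0  1  0  1  0  1  0  1  0  1  0  1  0  1  0  1  0  1  0  1
P-positions are exactly the n with G(n) = 0.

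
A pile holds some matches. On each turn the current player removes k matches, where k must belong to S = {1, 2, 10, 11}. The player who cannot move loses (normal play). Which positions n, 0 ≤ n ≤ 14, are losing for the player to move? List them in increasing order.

n :  0  1  2  3  4  5  6  7  8  9 10 11 12 13 14
G :  0  1  2  0  1  2  0  1  2  0  1  2  0  1  2
P-positions are exactly the n with G(n) = 0.

0, 3, 6, 9, 12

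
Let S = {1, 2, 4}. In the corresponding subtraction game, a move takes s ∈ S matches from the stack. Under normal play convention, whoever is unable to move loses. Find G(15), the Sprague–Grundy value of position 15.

n :  0  1  2  3  4  5  6  7  8  9 10 11 12 13 14 15
G :  0  1  2  0  1  2  0  1  2  0  1  2  0  1  2  0

0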